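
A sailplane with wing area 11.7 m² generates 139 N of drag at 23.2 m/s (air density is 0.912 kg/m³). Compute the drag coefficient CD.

CD = 0.0484

From D = ½ρv²S·CD, rearranging gives CD = 2D/(ρv²S).
CD = 2 × 139 / (0.912 × 23.2² × 11.7) = 0.0484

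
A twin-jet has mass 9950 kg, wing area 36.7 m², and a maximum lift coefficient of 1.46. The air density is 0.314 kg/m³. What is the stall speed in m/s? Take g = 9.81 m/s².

V_stall = 108 m/s

Stall occurs when L = W at CL,max. W = mg = 9950 × 9.81 = 97610 N.
From L = ½ρV²S·CL,max = W: V_stall = √(2W/(ρSCL,max)) = √(2·97610/(0.314·36.7·1.46))
V_stall = √11600 = 108 m/s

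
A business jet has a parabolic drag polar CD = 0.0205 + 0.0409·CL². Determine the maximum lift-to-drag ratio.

For CD = CD0 + K·CL², (L/D)max occurs at CL* = √(CD0/K) and equals 1/(2√(K·CD0)).
(L/D)max = 1/(2√(0.0409 × 0.0205)) = 1/(2 × 0.02896) = 17.3

(L/D)max = 17.3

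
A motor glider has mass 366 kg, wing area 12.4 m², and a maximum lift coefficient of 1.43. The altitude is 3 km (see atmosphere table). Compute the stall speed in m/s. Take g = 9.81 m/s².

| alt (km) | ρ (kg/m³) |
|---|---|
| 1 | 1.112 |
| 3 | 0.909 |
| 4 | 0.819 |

V_stall = 21.1 m/s

At 3 km, from the table: ρ = 0.909 kg/m³.
Stall occurs when L = W at CL,max. W = mg = 366 × 9.81 = 3590 N.
V_stall = √(2W/(ρ·S·CL,max)) = √(2 × 3590 / (0.909 × 12.4 × 1.43))
V_stall = √445.5 = 21.1 m/s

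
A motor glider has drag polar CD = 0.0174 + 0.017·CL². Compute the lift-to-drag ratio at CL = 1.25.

CD = 0.0174 + 0.017 × 1.25² = 0.04396
L/D = CL/CD = 1.25 / 0.04396 = 28.4

L/D = 28.4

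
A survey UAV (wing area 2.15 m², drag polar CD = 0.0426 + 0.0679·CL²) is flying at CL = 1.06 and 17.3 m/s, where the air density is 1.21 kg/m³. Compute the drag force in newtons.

CD = 0.0426 + 0.0679 × 1.06² = 0.1189
D = ½ρv²S·CD = ½ × 1.21 × 17.3² × 2.15 × 0.1189 = 46.3 N

D = 46.3 N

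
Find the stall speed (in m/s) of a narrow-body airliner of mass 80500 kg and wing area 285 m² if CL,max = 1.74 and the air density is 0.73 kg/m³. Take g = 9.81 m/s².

At stall, lift equals weight: L = W = m·g = 80500 × 9.81 = 7.897×10^5 N.
From L = ½ρV²S·CL,max = W: V_stall = √(2W/(ρSCL,max)) = √(2·7.897×10^5/(0.73·285·1.74))
V_stall = √4363 = 66.1 m/s

V_stall = 66.1 m/s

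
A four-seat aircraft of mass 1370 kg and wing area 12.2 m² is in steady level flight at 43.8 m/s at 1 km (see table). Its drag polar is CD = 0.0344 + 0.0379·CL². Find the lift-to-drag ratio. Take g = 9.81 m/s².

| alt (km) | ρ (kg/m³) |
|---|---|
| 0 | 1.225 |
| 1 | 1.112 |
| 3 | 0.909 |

At 1 km, from the table: ρ = 1.112 kg/m³.
Level flight ⇒ L = W = m·g = 1370 × 9.81 = 13440 N.
Dynamic pressure q = 0.5 × 1.112 × 43.8² = 1067 Pa.
Required CL = L/(qS) = 13440/(1067·12.2) = 1.033.
CD = 0.0344 + 0.0379 × 1.033² = 0.07483.
L/D = CL/CD = 1.033 / 0.07483 = 13.8

L/D = 13.8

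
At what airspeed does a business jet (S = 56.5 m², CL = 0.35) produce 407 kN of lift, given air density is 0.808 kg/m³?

L = ½ρv²S·CL ⇒ v = √(2L/(ρ·S·CL))
v = √(2 × 4.07×10^5 / (0.808 × 56.5 × 0.35)) = √50940 = 226 m/s

v = 226 m/s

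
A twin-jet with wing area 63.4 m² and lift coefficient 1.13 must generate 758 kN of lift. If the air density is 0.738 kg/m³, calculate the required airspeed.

L = ½ρv²S·CL ⇒ v = √(2L/(ρ·S·CL))
v = √(2 × 7.58×10^5 / (0.738 × 63.4 × 1.13)) = √28670 = 169 m/s

v = 169 m/s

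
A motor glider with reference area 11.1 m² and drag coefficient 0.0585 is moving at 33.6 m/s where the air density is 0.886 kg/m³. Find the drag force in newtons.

D = ½ρv²S·CD = ½ × 0.886 × 33.6² × 11.1 × 0.0585 = 325 N

D = 325 N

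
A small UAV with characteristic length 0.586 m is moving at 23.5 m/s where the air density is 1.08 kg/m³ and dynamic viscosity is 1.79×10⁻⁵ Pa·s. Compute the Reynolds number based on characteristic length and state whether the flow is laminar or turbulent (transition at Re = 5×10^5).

Re = 8.31×10^5 (turbulent)

Re = ρ·v·c/μ = 1.08 × 23.5 × 0.586 / (1.79×10⁻⁵) = 8.31×10^5
Since 8.31×10^5 > 5×10^5, the flow is turbulent.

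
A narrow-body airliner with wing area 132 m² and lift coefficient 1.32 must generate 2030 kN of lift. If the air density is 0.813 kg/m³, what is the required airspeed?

L = ½ρv²S·CL ⇒ v = √(2L/(ρ·S·CL))
v = √(2 × 2.03×10^6 / (0.813 × 132 × 1.32)) = √28660 = 169 m/s

v = 169 m/s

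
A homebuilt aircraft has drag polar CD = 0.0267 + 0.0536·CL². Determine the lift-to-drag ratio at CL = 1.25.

L/D = 11.3

CD = 0.0267 + 0.0536 × 1.25² = 0.1105
L/D = CL/CD = 1.25 / 0.1105 = 11.3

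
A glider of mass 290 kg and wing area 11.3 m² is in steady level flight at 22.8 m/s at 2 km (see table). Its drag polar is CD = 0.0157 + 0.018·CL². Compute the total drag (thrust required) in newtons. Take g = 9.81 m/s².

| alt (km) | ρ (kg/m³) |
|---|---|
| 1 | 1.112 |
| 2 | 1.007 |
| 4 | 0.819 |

At 2 km, from the table: ρ = 1.007 kg/m³.
In steady level flight, lift balances weight: W = mg = 290 × 9.81 = 2844.9 N.
Dynamic pressure q = 0.5 × 1.007 × 22.8² = 261.7 Pa.
CL = W/(q·S) = 2844.9 / (261.7 × 11.3) = 0.9619.
CD = 0.0157 + 0.018 × 0.9619² = 0.03235.
D = q·S·CD = 261.7 × 11.3 × 0.03235 = 95.69 N

D = 95.7 N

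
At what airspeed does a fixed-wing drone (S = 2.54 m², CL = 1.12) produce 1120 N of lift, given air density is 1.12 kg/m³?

v = 26.5 m/s

L = ½ρv²S·CL ⇒ v = √(2L/(ρ·S·CL))
v = √(2 × 1120 / (1.12 × 2.54 × 1.12)) = √703 = 26.5 m/s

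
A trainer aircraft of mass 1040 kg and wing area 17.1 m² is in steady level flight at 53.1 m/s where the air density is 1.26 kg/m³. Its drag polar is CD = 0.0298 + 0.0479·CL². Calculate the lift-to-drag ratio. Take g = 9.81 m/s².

Level flight ⇒ L = W = m·g = 1040 × 9.81 = 10202 N.
Dynamic pressure q = 0.5 × 1.26 × 53.1² = 1776 Pa.
Required CL = L/(qS) = 10202/(1776·17.1) = 0.3359.
CD = 0.0298 + 0.0479 × 0.3359² = 0.0352.
L/D = CL/CD = 0.3359 / 0.0352 = 9.54

L/D = 9.54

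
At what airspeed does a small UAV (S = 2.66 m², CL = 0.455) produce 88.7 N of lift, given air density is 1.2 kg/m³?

L = ½ρv²S·CL ⇒ v = √(2L/(ρ·S·CL))
v = √(2 × 88.7 / (1.2 × 2.66 × 0.455)) = √122.1 = 11.1 m/s

v = 11.1 m/s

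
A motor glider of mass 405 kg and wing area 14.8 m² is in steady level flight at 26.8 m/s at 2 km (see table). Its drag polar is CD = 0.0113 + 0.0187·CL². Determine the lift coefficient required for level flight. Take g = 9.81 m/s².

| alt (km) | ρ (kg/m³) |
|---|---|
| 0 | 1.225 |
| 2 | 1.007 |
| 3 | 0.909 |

CL = 0.742

At 2 km, from the table: ρ = 1.007 kg/m³.
Weight W = mg = 405 × 9.81 = 3973.1 N; in level flight L = W.
q = ½ρv² = ½ × 1.007 × 26.8² = 361.6 Pa.
Required CL = L/(qS) = 3973.1/(361.6·14.8) = 0.7423.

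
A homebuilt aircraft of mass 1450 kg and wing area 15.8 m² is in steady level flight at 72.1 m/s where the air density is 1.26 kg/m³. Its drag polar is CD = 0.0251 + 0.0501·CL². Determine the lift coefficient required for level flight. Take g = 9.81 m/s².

CL = 0.275

Level flight ⇒ L = W = m·g = 1450 × 9.81 = 14224 N.
q = ½ρv² = ½ × 1.26 × 72.1² = 3275 Pa.
Required CL = L/(qS) = 14224/(3275·15.8) = 0.2749.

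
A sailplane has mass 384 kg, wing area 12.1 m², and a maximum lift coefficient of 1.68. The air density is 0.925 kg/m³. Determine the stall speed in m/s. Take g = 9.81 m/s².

Stall occurs when L = W at CL,max. W = mg = 384 × 9.81 = 3767 N.
From L = ½ρV²S·CL,max = W: V_stall = √(2W/(ρSCL,max)) = √(2·3767/(0.925·12.1·1.68))
V_stall = √400.7 = 20 m/s

V_stall = 20 m/s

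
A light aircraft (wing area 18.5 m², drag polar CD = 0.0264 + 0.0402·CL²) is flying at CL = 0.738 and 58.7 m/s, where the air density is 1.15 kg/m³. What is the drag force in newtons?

D = 1770 N

CD = 0.0264 + 0.0402 × 0.738² = 0.04829
D = ½ρv²S·CD = ½ × 1.15 × 58.7² × 18.5 × 0.04829 = 1770 N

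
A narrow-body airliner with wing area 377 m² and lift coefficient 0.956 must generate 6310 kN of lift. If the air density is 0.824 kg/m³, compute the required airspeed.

v = 206 m/s

L = ½ρv²S·CL ⇒ v = √(2L/(ρ·S·CL))
v = √(2 × 6.31×10^6 / (0.824 × 377 × 0.956)) = √42490 = 206 m/s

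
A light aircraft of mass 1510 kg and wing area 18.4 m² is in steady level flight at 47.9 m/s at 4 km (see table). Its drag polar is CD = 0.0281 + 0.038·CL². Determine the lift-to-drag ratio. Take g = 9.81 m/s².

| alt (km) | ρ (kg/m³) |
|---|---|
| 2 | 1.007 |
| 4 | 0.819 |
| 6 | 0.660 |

At 4 km, from the table: ρ = 0.819 kg/m³.
Level flight ⇒ L = W = m·g = 1510 × 9.81 = 14813 N.
q = ½ρv² = ½ × 0.819 × 47.9² = 939.6 Pa.
CL = W/(q·S) = 14813 / (939.6 × 18.4) = 0.8568.
CD = 0.0281 + 0.038 × 0.8568² = 0.056.
L/D = CL/CD = 0.8568 / 0.056 = 15.3

L/D = 15.3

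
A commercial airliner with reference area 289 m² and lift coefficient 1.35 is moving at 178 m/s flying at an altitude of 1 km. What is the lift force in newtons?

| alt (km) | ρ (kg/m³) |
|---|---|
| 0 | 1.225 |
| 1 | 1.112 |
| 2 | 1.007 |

L = 6.87×10^6 N

At 1 km, from the table: ρ = 1.112 kg/m³.
Dynamic pressure q = ½ρv² = ½ × 1.112 × 178² = 17620 Pa.
L = q·S·CL = 17620 × 289 × 1.35 = 6.87×10^6 N ≈ 6870 kN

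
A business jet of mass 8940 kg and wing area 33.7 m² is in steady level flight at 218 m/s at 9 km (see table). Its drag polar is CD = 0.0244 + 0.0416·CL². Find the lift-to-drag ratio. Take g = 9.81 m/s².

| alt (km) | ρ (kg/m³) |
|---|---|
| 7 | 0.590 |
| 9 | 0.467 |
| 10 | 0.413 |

L/D = 8.79

At 9 km, from the table: ρ = 0.467 kg/m³.
In steady level flight, lift balances weight: W = mg = 8940 × 9.81 = 87701 N.
Dynamic pressure q = 0.5 × 0.467 × 218² = 11100 Pa.
CL = 2W/(ρv²S) = 2×87701/(0.467×218²×33.7) = 0.2345.
CD = 0.0244 + 0.0416 × 0.2345² = 0.02669.
L/D = CL/CD = 0.2345 / 0.02669 = 8.79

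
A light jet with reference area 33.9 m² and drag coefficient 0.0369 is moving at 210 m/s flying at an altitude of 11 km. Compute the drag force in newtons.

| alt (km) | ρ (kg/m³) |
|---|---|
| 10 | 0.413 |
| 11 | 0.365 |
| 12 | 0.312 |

At 11 km, from the table: ρ = 0.365 kg/m³.
D = ½ρv²S·CD = ½ × 0.365 × 210² × 33.9 × 0.0369 = 10100 N ≈ 10.1 kN

D = 10100 N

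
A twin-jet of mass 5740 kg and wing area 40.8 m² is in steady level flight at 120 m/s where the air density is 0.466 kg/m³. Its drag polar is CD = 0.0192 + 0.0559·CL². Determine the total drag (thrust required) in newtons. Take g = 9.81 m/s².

Level flight ⇒ L = W = m·g = 5740 × 9.81 = 56309 N.
Dynamic pressure q = 0.5 × 0.466 × 120² = 3355 Pa.
Required CL = L/(qS) = 56309/(3355·40.8) = 0.4113.
CD = 0.0192 + 0.0559 × 0.4113² = 0.02866.
D = q·S·CD = 3355 × 40.8 × 0.02866 = 3923 N

D = 3920 N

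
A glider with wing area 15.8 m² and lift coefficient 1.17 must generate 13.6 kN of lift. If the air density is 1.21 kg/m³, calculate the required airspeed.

v = 34.9 m/s

L = ½ρv²S·CL ⇒ v = √(2L/(ρ·S·CL))
v = √(2 × 13600 / (1.21 × 15.8 × 1.17)) = √1216 = 34.9 m/s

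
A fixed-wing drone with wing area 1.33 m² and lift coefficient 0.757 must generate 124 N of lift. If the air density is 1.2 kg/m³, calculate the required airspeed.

v = 14.3 m/s

L = ½ρv²S·CL ⇒ v = √(2L/(ρ·S·CL))
v = √(2 × 124 / (1.2 × 1.33 × 0.757)) = √205.3 = 14.3 m/s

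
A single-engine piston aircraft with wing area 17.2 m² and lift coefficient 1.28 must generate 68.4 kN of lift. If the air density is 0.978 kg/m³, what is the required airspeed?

v = 79.7 m/s

L = ½ρv²S·CL ⇒ v = √(2L/(ρ·S·CL))
v = √(2 × 68400 / (0.978 × 17.2 × 1.28)) = √6353 = 79.7 m/s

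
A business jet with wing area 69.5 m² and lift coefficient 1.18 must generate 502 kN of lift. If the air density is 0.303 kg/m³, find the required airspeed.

L = ½ρv²S·CL ⇒ v = √(2L/(ρ·S·CL))
v = √(2 × 5.02×10^5 / (0.303 × 69.5 × 1.18)) = √40400 = 201 m/s

v = 201 m/s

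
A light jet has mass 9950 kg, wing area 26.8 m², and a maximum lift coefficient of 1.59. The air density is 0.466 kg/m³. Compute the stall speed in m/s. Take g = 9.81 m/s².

Stall occurs when L = W at CL,max. W = mg = 9950 × 9.81 = 97610 N.
From L = ½ρV²S·CL,max = W: V_stall = √(2W/(ρSCL,max)) = √(2·97610/(0.466·26.8·1.59))
V_stall = √9831 = 99.2 m/s

V_stall = 99.2 m/s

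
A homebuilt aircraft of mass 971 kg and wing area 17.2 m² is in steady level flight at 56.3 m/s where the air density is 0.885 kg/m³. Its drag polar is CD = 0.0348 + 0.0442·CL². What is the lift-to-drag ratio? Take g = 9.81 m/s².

Level flight ⇒ L = W = m·g = 971 × 9.81 = 9525.5 N.
Dynamic pressure q = 0.5 × 0.885 × 56.3² = 1403 Pa.
Required CL = L/(qS) = 9525.5/(1403·17.2) = 0.3948.
CD = 0.0348 + 0.0442 × 0.3948² = 0.04169.
L/D = CL/CD = 0.3948 / 0.04169 = 9.47

L/D = 9.47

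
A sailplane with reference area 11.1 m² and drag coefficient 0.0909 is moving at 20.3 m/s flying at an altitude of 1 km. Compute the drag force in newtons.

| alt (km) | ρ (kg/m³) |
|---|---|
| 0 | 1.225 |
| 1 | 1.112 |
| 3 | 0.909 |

At 1 km, from the table: ρ = 1.112 kg/m³.
Dynamic pressure q = ½ρv² = ½ × 1.112 × 20.3² = 229.1 Pa.
D = q·S·CD = 229.1 × 11.1 × 0.0909 = 231 N

D = 231 N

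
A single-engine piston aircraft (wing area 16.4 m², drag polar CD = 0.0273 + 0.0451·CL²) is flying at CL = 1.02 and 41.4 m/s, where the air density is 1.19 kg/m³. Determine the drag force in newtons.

D = 1240 N

CD = 0.0273 + 0.0451 × 1.02² = 0.07422
D = ½ρv²S·CD = ½ × 1.19 × 41.4² × 16.4 × 0.07422 = 1240 N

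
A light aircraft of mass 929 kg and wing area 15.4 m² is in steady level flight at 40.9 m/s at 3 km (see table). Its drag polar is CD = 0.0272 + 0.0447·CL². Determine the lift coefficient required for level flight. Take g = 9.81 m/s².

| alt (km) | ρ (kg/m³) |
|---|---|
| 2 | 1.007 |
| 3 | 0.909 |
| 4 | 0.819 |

At 3 km, from the table: ρ = 0.909 kg/m³.
In steady level flight, lift balances weight: W = mg = 929 × 9.81 = 9113.5 N.
Dynamic pressure q = 0.5 × 0.909 × 40.9² = 760.3 Pa.
CL = 2W/(ρv²S) = 2×9113.5/(0.909×40.9²×15.4) = 0.7784.

CL = 0.778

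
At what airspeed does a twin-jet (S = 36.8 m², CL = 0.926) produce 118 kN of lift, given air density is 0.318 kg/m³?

L = ½ρv²S·CL ⇒ v = √(2L/(ρ·S·CL))
v = √(2 × 1.18×10^5 / (0.318 × 36.8 × 0.926)) = √21780 = 148 m/s

v = 148 m/s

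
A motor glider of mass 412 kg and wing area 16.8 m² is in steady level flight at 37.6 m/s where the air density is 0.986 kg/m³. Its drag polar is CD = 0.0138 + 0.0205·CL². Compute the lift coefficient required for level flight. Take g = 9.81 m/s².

CL = 0.345

Weight W = mg = 412 × 9.81 = 4041.7 N; in level flight L = W.
Dynamic pressure q = 0.5 × 0.986 × 37.6² = 697 Pa.
CL = 2W/(ρv²S) = 2×4041.7/(0.986×37.6²×16.8) = 0.3452.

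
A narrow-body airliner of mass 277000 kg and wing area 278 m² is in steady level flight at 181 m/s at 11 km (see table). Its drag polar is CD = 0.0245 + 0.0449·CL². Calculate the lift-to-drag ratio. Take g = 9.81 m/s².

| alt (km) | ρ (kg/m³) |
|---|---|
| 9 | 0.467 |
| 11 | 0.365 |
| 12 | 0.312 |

At 11 km, from the table: ρ = 0.365 kg/m³.
In steady level flight, lift balances weight: W = mg = 277000 × 9.81 = 2.7174×10^6 N.
Dynamic pressure q = 0.5 × 0.365 × 181² = 5979 Pa.
Required CL = L/(qS) = 2.7174×10^6/(5979·278) = 1.635.
CD = 0.0245 + 0.0449 × 1.635² = 0.1445.
L/D = CL/CD = 1.635 / 0.1445 = 11.3

L/D = 11.3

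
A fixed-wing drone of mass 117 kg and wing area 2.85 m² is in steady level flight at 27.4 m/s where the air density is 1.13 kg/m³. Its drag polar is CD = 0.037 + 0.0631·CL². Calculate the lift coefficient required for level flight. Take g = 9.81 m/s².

CL = 0.949

Weight W = mg = 117 × 9.81 = 1147.8 N; in level flight L = W.
q = ½ρv² = ½ × 1.13 × 27.4² = 424.2 Pa.
CL = W/(q·S) = 1147.8 / (424.2 × 2.85) = 0.9494.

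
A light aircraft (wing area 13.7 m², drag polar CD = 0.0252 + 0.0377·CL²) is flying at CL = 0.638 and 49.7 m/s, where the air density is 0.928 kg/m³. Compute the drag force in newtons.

CD = 0.0252 + 0.0377 × 0.638² = 0.04055
D = ½ρv²S·CD = ½ × 0.928 × 49.7² × 13.7 × 0.04055 = 637 N

D = 637 N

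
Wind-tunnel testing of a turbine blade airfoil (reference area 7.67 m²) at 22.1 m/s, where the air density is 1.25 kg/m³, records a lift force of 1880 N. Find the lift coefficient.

From L = ½ρv²S·CL, rearranging gives CL = 2L/(ρv²S).
CL = 2 × 1880 / (1.25 × 22.1² × 7.67) = 0.803

CL = 0.803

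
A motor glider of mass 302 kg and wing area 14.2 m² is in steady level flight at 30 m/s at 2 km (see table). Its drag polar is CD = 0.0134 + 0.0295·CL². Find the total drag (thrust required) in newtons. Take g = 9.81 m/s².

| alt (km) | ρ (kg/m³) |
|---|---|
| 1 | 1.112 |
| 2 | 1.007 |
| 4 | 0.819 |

D = 126 N

At 2 km, from the table: ρ = 1.007 kg/m³.
In steady level flight, lift balances weight: W = mg = 302 × 9.81 = 2962.6 N.
Dynamic pressure q = 0.5 × 1.007 × 30² = 453.1 Pa.
Required CL = L/(qS) = 2962.6/(453.1·14.2) = 0.4604.
CD = 0.0134 + 0.0295 × 0.4604² = 0.01965.
D = q·S·CD = 453.1 × 14.2 × 0.01965 = 126.5 N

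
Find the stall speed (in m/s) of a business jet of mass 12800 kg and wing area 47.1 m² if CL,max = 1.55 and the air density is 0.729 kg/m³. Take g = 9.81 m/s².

At stall, lift equals weight: L = W = m·g = 12800 × 9.81 = 1.256×10^5 N.
V_stall = √(2W/(ρ·S·CL,max)) = √(2 × 1.256×10^5 / (0.729 × 47.1 × 1.55))
V_stall = √4719 = 68.7 m/s

V_stall = 68.7 m/s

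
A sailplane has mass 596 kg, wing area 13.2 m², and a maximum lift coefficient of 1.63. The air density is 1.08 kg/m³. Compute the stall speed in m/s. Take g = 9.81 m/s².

At stall, lift equals weight: L = W = m·g = 596 × 9.81 = 5847 N.
From L = ½ρV²S·CL,max = W: V_stall = √(2W/(ρSCL,max)) = √(2·5847/(1.08·13.2·1.63))
V_stall = √503.2 = 22.4 m/s

V_stall = 22.4 m/s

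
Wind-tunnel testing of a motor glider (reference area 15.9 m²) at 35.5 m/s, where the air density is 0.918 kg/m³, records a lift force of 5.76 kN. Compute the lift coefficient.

CL = 0.626

From L = ½ρv²S·CL, rearranging gives CL = 2L/(ρv²S).
CL = 2 × 5760 / (0.918 × 35.5² × 15.9) = 0.626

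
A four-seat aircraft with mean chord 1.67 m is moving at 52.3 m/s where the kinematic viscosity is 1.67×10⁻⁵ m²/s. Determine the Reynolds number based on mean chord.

Re = v·c/ν = 52.3 × 1.67 / (1.67×10⁻⁵) = 5.23×10^6

Re = 5.23×10^6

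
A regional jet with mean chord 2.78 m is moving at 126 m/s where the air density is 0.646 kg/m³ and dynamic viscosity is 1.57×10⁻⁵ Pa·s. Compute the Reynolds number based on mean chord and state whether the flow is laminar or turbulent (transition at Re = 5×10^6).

Re = 1.44×10^7 (turbulent)

Re = ρ·v·c/μ = 0.646 × 126 × 2.78 / (1.57×10⁻⁵) = 1.44×10^7
Since 1.44×10^7 > 5×10^6, the flow is turbulent.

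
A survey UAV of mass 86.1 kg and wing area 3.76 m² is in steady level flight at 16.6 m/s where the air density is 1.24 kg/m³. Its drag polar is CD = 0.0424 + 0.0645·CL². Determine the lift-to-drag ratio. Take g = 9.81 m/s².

L/D = 8.54

Weight W = mg = 86.1 × 9.81 = 844.64 N; in level flight L = W.
Dynamic pressure q = 0.5 × 1.24 × 16.6² = 170.8 Pa.
CL = 2W/(ρv²S) = 2×844.64/(1.24×16.6²×3.76) = 1.315.
CD = 0.0424 + 0.0645 × 1.315² = 0.1539.
L/D = CL/CD = 1.315 / 0.1539 = 8.54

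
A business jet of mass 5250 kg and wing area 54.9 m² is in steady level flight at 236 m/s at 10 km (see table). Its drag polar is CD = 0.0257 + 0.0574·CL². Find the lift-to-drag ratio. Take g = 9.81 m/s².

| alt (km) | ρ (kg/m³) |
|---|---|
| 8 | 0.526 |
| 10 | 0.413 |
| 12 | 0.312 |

At 10 km, from the table: ρ = 0.413 kg/m³.
In steady level flight, lift balances weight: W = mg = 5250 × 9.81 = 51502 N.
Dynamic pressure q = 0.5 × 0.413 × 236² = 11500 Pa.
CL = 2W/(ρv²S) = 2×51502/(0.413×236²×54.9) = 0.08157.
CD = 0.0257 + 0.0574 × 0.08157² = 0.02608.
L/D = CL/CD = 0.08157 / 0.02608 = 3.13

L/D = 3.13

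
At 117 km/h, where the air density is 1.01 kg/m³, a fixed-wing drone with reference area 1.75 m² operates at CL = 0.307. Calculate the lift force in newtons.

Convert speed: v = 117 km/h ÷ 3.6 = 32.5 m/s.
Dynamic pressure q = ½ρv² = ½ × 1.01 × 32.5² = 533.4 Pa.
L = q·S·CL = 533.4 × 1.75 × 0.307 = 287 N

L = 287 N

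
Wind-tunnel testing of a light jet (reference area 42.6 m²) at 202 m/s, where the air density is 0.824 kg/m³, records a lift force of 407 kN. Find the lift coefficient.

CL = 0.568

From L = ½ρv²S·CL, rearranging gives CL = 2L/(ρv²S).
CL = 2 × 4.07×10^5 / (0.824 × 202² × 42.6) = 0.568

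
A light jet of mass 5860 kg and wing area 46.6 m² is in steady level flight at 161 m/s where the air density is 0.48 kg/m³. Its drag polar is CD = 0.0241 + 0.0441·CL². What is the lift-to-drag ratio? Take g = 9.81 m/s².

L/D = 7.68

In steady level flight, lift balances weight: W = mg = 5860 × 9.81 = 57487 N.
Dynamic pressure q = 0.5 × 0.48 × 161² = 6221 Pa.
CL = 2W/(ρv²S) = 2×57487/(0.48×161²×46.6) = 0.1983.
CD = 0.0241 + 0.0441 × 0.1983² = 0.02583.
L/D = CL/CD = 0.1983 / 0.02583 = 7.68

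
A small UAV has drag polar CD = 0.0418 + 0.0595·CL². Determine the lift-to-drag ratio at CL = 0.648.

CD = 0.0418 + 0.0595 × 0.648² = 0.06678
L/D = CL/CD = 0.648 / 0.06678 = 9.7

L/D = 9.7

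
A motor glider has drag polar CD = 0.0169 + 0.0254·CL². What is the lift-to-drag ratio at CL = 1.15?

CD = 0.0169 + 0.0254 × 1.15² = 0.05049
L/D = CL/CD = 1.15 / 0.05049 = 22.8

L/D = 22.8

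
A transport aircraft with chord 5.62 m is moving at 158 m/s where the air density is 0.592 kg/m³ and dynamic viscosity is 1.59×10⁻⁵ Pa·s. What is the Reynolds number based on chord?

Re = ρ·v·c/μ = 0.592 × 158 × 5.62 / (1.59×10⁻⁵) = 3.31×10^7

Re = 3.31×10^7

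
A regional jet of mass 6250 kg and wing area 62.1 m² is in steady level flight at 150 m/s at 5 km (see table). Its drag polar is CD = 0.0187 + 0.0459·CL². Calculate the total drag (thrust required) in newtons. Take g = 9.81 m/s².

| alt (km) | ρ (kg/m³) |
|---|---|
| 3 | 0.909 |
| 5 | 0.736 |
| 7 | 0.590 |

D = 9950 N

At 5 km, from the table: ρ = 0.736 kg/m³.
Weight W = mg = 6250 × 9.81 = 61312 N; in level flight L = W.
Dynamic pressure q = 0.5 × 0.736 × 150² = 8280 Pa.
CL = W/(q·S) = 61312 / (8280 × 62.1) = 0.1192.
CD = 0.0187 + 0.0459 × 0.1192² = 0.01935.
D = q·S·CD = 8280 × 62.1 × 0.01935 = 9951 N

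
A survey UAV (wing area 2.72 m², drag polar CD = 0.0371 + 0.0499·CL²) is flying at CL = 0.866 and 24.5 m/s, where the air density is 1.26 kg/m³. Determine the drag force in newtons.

CD = 0.0371 + 0.0499 × 0.866² = 0.07452
D = ½ρv²S·CD = ½ × 1.26 × 24.5² × 2.72 × 0.07452 = 76.7 N

D = 76.7 N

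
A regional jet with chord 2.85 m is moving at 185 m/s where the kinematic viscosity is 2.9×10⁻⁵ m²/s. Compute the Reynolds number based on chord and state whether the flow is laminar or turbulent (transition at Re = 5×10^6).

Re = 1.82×10^7 (turbulent)

Re = v·c/ν = 185 × 2.85 / (2.9×10⁻⁵) = 1.82×10^7
Since 1.82×10^7 > 5×10^6, the flow is turbulent.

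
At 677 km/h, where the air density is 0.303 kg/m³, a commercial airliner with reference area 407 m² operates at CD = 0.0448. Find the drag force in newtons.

D = 97700 N

Convert speed: v = 677 km/h ÷ 3.6 = 188.1 m/s.
Dynamic pressure q = ½ρv² = ½ × 0.303 × 188.1² = 5358 Pa.
D = q·S·CD = 5358 × 407 × 0.0448 = 97700 N ≈ 97.7 kN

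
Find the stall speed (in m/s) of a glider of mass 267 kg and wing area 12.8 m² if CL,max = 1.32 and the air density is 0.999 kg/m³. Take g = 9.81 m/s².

Weight W = mg = 267 × 9.81 = 2619 N.
From L = ½ρV²S·CL,max = W: V_stall = √(2W/(ρSCL,max)) = √(2·2619/(0.999·12.8·1.32))
V_stall = √310.4 = 17.6 m/s

V_stall = 17.6 m/s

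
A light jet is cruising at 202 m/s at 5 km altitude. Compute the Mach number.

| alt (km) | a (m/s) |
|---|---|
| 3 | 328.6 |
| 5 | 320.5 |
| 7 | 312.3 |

M = 0.63

At 5 km, from the table: a = 320.5 m/s.
M = v/a = 202 / 320.5 = 0.63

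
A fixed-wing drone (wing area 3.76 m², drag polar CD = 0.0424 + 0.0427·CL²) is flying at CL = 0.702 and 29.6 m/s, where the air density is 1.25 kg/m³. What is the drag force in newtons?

D = 131 N

CD = 0.0424 + 0.0427 × 0.702² = 0.06344
D = ½ρv²S·CD = ½ × 1.25 × 29.6² × 3.76 × 0.06344 = 131 N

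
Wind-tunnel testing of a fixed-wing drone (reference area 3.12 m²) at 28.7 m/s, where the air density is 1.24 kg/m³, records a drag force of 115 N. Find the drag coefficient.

From D = ½ρv²S·CD, rearranging gives CD = 2D/(ρv²S).
CD = 2 × 115 / (1.24 × 28.7² × 3.12) = 0.0722

CD = 0.0722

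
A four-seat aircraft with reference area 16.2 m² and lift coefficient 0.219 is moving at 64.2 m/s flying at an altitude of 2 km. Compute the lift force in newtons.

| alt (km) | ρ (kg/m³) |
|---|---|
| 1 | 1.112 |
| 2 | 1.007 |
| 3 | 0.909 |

L = 7360 N

At 2 km, from the table: ρ = 1.007 kg/m³.
L = ½ρv²S·CL = ½ × 1.007 × 64.2² × 16.2 × 0.219 = 7360 N ≈ 7.36 kN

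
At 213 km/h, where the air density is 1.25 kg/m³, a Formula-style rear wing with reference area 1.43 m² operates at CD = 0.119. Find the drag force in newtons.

D = 372 N

Convert speed: v = 213 km/h ÷ 3.6 = 59.17 m/s.
D = ½ρv²S·CD = ½ × 1.25 × 59.17² × 1.43 × 0.119 = 372 N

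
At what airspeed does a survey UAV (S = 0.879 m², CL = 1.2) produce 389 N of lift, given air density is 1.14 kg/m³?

v = 25.4 m/s

L = ½ρv²S·CL ⇒ v = √(2L/(ρ·S·CL))
v = √(2 × 389 / (1.14 × 0.879 × 1.2)) = √647 = 25.4 m/s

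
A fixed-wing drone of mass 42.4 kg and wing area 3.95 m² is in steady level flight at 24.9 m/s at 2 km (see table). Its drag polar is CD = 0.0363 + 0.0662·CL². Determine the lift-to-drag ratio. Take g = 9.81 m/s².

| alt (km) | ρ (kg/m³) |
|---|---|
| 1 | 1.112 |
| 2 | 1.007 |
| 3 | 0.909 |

L/D = 7.7

At 2 km, from the table: ρ = 1.007 kg/m³.
Level flight ⇒ L = W = m·g = 42.4 × 9.81 = 415.94 N.
Dynamic pressure q = 0.5 × 1.007 × 24.9² = 312.2 Pa.
CL = W/(q·S) = 415.94 / (312.2 × 3.95) = 0.3373.
CD = 0.0363 + 0.0662 × 0.3373² = 0.04383.
L/D = CL/CD = 0.3373 / 0.04383 = 7.7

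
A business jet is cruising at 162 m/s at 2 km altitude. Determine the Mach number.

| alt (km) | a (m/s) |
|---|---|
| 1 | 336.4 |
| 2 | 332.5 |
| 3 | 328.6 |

M = 0.487

At 2 km, from the table: a = 332.5 m/s.
M = v/a = 162 / 332.5 = 0.487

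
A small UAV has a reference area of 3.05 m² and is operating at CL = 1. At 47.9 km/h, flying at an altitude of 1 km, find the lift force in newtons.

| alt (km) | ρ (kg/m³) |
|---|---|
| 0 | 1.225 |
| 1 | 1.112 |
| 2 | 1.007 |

At 1 km, from the table: ρ = 1.112 kg/m³.
Convert speed: v = 47.9 km/h ÷ 3.6 = 13.31 m/s.
L = ½ρv²S·CL = ½ × 1.112 × 13.31² × 3.05 × 1 = 300 N

L = 300 N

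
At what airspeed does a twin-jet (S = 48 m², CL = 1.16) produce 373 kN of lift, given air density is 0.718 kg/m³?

v = 137 m/s

L = ½ρv²S·CL ⇒ v = √(2L/(ρ·S·CL))
v = √(2 × 3.73×10^5 / (0.718 × 48 × 1.16)) = √18660 = 137 m/s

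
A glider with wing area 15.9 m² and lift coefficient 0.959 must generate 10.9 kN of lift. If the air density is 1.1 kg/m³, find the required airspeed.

v = 36.1 m/s

L = ½ρv²S·CL ⇒ v = √(2L/(ρ·S·CL))
v = √(2 × 10900 / (1.1 × 15.9 × 0.959)) = √1300 = 36.1 m/s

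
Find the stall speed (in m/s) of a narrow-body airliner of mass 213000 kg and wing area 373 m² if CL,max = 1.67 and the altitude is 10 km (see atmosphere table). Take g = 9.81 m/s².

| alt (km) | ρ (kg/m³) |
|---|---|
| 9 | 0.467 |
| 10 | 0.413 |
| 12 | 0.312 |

At 10 km, from the table: ρ = 0.413 kg/m³.
At stall, lift equals weight: L = W = m·g = 213000 × 9.81 = 2.09×10^6 N.
V_stall = √(2W/(ρ·S·CL,max)) = √(2 × 2.09×10^6 / (0.413 × 373 × 1.67))
V_stall = √16240 = 127 m/s

V_stall = 127 m/s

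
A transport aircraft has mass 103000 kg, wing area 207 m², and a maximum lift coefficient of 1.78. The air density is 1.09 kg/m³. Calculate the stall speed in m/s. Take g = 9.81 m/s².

V_stall = 70.9 m/s

Weight W = mg = 103000 × 9.81 = 1.01×10^6 N.
From L = ½ρV²S·CL,max = W: V_stall = √(2W/(ρSCL,max)) = √(2·1.01×10^6/(1.09·207·1.78))
V_stall = √5032 = 70.9 m/s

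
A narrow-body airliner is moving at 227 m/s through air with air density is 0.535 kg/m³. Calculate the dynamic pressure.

q = ½ρv² = ½ × 0.535 × 227² = 13800 Pa

q = 13800 Pa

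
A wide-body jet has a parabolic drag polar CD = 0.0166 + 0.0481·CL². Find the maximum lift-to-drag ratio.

(L/D)max = 17.7

For CD = CD0 + K·CL², (L/D)max occurs at CL* = √(CD0/K) and equals 1/(2√(K·CD0)).
(L/D)max = 1/(2√(0.0481 × 0.0166)) = 1/(2 × 0.02826) = 17.7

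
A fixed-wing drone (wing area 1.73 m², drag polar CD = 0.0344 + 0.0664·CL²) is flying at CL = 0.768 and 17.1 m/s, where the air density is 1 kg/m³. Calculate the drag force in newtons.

CD = 0.0344 + 0.0664 × 0.768² = 0.07356
D = ½ρv²S·CD = ½ × 1 × 17.1² × 1.73 × 0.07356 = 18.6 N

D = 18.6 N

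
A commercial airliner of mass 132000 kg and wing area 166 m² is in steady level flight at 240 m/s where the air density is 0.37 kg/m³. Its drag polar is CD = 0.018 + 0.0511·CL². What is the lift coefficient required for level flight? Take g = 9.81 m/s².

Weight W = mg = 132000 × 9.81 = 1.2949×10^6 N; in level flight L = W.
q = ½ρv² = ½ × 0.37 × 240² = 10660 Pa.
Required CL = L/(qS) = 1.2949×10^6/(10660·166) = 0.732.

CL = 0.732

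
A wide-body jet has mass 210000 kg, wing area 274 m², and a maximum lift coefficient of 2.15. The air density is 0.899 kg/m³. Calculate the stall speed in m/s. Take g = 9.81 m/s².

At stall, lift equals weight: L = W = m·g = 210000 × 9.81 = 2.06×10^6 N.
V_stall = √(2W/(ρ·S·CL,max)) = √(2 × 2.06×10^6 / (0.899 × 274 × 2.15))
V_stall = √7780 = 88.2 m/s

V_stall = 88.2 m/s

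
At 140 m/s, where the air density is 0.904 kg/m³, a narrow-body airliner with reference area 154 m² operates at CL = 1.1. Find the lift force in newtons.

L = 1.5×10^6 N

Dynamic pressure q = ½ρv² = ½ × 0.904 × 140² = 8859 Pa.
L = q·S·CL = 8859 × 154 × 1.1 = 1.5×10^6 N ≈ 1500 kN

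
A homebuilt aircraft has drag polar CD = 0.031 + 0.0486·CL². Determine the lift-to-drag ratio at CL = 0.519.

CD = 0.031 + 0.0486 × 0.519² = 0.04409
L/D = CL/CD = 0.519 / 0.04409 = 11.8

L/D = 11.8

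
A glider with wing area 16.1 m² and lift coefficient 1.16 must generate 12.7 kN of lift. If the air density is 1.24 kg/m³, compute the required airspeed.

L = ½ρv²S·CL ⇒ v = √(2L/(ρ·S·CL))
v = √(2 × 12700 / (1.24 × 16.1 × 1.16)) = √1097 = 33.1 m/s

v = 33.1 m/s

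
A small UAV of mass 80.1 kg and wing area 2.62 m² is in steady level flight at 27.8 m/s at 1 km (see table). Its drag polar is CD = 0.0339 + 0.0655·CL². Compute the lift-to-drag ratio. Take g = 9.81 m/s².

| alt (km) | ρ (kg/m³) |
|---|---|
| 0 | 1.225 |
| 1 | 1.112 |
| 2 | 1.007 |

L/D = 10.6

At 1 km, from the table: ρ = 1.112 kg/m³.
Level flight ⇒ L = W = m·g = 80.1 × 9.81 = 785.78 N.
q = ½ρv² = ½ × 1.112 × 27.8² = 429.7 Pa.
CL = W/(q·S) = 785.78 / (429.7 × 2.62) = 0.698.
CD = 0.0339 + 0.0655 × 0.698² = 0.06581.
L/D = CL/CD = 0.698 / 0.06581 = 10.6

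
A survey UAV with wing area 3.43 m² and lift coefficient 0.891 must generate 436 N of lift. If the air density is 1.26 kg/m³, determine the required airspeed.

v = 15 m/s

L = ½ρv²S·CL ⇒ v = √(2L/(ρ·S·CL))
v = √(2 × 436 / (1.26 × 3.43 × 0.891)) = √226.5 = 15 m/s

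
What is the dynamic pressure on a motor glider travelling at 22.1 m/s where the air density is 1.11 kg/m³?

q = 271 Pa

q = ½ρv² = ½ × 1.11 × 22.1² = 271 Pa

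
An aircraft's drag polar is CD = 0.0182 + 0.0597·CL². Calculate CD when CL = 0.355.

CD = 0.0182 + 0.0597 × 0.355² = 0.0182 + 0.007524 = 0.0257

CD = 0.0257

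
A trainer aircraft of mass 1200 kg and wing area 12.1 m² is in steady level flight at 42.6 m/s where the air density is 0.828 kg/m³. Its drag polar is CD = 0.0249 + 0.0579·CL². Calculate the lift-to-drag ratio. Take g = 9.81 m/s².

L/D = 10.6

In steady level flight, lift balances weight: W = mg = 1200 × 9.81 = 11772 N.
q = ½ρv² = ½ × 0.828 × 42.6² = 751.3 Pa.
CL = 2W/(ρv²S) = 2×11772/(0.828×42.6²×12.1) = 1.295.
CD = 0.0249 + 0.0579 × 1.295² = 0.122.
L/D = CL/CD = 1.295 / 0.122 = 10.6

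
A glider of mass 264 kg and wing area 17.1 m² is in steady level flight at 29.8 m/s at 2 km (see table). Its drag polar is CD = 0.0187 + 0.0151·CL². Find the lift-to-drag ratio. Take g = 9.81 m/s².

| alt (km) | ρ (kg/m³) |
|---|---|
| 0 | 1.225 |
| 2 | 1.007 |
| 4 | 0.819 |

At 2 km, from the table: ρ = 1.007 kg/m³.
In steady level flight, lift balances weight: W = mg = 264 × 9.81 = 2589.8 N.
q = ½ρv² = ½ × 1.007 × 29.8² = 447.1 Pa.
Required CL = L/(qS) = 2589.8/(447.1·17.1) = 0.3387.
CD = 0.0187 + 0.0151 × 0.3387² = 0.02043.
L/D = CL/CD = 0.3387 / 0.02043 = 16.6

L/D = 16.6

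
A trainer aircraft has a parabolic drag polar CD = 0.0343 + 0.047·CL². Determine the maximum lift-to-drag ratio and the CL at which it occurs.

(L/D)max = 12.5, at CL = 0.854

For CD = CD0 + K·CL², (L/D)max occurs at CL* = √(CD0/K) and equals 1/(2√(K·CD0)).
(L/D)max = 1/(2√(0.047 × 0.0343)) = 1/(2 × 0.04015) = 12.5
CL* = √(0.0343/0.047) = 0.854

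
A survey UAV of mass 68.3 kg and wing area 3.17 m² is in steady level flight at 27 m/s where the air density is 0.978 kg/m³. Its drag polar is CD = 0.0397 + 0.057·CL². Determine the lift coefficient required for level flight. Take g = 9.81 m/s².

Level flight ⇒ L = W = m·g = 68.3 × 9.81 = 670.02 N.
q = ½ρv² = ½ × 0.978 × 27² = 356.5 Pa.
CL = 2W/(ρv²S) = 2×670.02/(0.978×27²×3.17) = 0.5929.

CL = 0.593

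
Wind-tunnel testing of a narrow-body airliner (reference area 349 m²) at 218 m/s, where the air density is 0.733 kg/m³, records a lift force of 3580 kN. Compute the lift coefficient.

CL = 0.589

From L = ½ρv²S·CL, rearranging gives CL = 2L/(ρv²S).
CL = 2 × 3.58×10^6 / (0.733 × 218² × 349) = 0.589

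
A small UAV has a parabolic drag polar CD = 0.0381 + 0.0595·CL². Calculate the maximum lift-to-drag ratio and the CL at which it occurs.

For CD = CD0 + K·CL², (L/D)max occurs at CL* = √(CD0/K) and equals 1/(2√(K·CD0)).
(L/D)max = 1/(2√(0.0595 × 0.0381)) = 1/(2 × 0.04761) = 10.5
CL* = √(0.0381/0.0595) = 0.8

(L/D)max = 10.5, at CL = 0.8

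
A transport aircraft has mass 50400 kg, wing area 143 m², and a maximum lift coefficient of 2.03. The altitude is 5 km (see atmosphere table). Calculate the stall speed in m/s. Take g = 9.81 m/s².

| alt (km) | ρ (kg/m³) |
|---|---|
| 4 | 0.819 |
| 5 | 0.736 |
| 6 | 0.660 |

V_stall = 68 m/s

At 5 km, from the table: ρ = 0.736 kg/m³.
Stall occurs when L = W at CL,max. W = mg = 50400 × 9.81 = 4.944×10^5 N.
V_stall = √(2W/(ρ·S·CL,max)) = √(2 × 4.944×10^5 / (0.736 × 143 × 2.03))
V_stall = √4628 = 68 m/s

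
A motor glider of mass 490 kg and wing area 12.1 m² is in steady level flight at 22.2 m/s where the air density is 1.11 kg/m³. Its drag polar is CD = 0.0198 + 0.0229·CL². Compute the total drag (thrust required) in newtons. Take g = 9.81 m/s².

D = 225 N

Weight W = mg = 490 × 9.81 = 4806.9 N; in level flight L = W.
Dynamic pressure q = 0.5 × 1.11 × 22.2² = 273.5 Pa.
CL = W/(q·S) = 4806.9 / (273.5 × 12.1) = 1.452.
CD = 0.0198 + 0.0229 × 1.452² = 0.06811.
D = q·S·CD = 273.5 × 12.1 × 0.06811 = 225.4 N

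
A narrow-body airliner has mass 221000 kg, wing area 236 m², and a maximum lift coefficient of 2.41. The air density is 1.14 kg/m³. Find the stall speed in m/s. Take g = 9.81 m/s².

V_stall = 81.8 m/s

Stall occurs when L = W at CL,max. W = mg = 221000 × 9.81 = 2.168×10^6 N.
V_stall = √(2W/(ρ·S·CL,max)) = √(2 × 2.168×10^6 / (1.14 × 236 × 2.41))
V_stall = √6687 = 81.8 m/s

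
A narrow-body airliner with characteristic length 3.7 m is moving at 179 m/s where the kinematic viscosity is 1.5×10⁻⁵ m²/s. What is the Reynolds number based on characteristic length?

Re = 4.42×10^7

Re = v·c/ν = 179 × 3.7 / (1.5×10⁻⁵) = 4.42×10^7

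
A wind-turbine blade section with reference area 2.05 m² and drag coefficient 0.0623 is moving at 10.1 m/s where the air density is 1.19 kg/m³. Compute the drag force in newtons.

Dynamic pressure q = ½ρv² = ½ × 1.19 × 10.1² = 60.7 Pa.
D = q·S·CD = 60.7 × 2.05 × 0.0623 = 7.75 N

D = 7.75 N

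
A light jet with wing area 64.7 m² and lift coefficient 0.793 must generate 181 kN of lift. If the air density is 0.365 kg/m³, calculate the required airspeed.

v = 139 m/s

L = ½ρv²S·CL ⇒ v = √(2L/(ρ·S·CL))
v = √(2 × 1.81×10^5 / (0.365 × 64.7 × 0.793)) = √19330 = 139 m/s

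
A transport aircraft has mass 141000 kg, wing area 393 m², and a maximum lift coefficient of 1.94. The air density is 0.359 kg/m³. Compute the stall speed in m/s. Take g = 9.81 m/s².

Weight W = mg = 141000 × 9.81 = 1.383×10^6 N.
V_stall = √(2W/(ρ·S·CL,max)) = √(2 × 1.383×10^6 / (0.359 × 393 × 1.94))
V_stall = √10110 = 101 m/s

V_stall = 101 m/s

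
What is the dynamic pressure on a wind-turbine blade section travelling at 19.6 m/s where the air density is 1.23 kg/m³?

q = ½ρv² = ½ × 1.23 × 19.6² = 236 Pa

q = 236 Pa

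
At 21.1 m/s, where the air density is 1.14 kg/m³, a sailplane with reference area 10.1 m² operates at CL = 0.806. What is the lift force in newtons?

Dynamic pressure q = ½ρv² = ½ × 1.14 × 21.1² = 253.8 Pa.
L = q·S·CL = 253.8 × 10.1 × 0.806 = 2070 N

L = 2070 N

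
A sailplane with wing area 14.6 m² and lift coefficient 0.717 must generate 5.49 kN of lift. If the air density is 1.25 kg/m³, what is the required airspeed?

L = ½ρv²S·CL ⇒ v = √(2L/(ρ·S·CL))
v = √(2 × 5490 / (1.25 × 14.6 × 0.717)) = √839.1 = 29 m/s

v = 29 m/s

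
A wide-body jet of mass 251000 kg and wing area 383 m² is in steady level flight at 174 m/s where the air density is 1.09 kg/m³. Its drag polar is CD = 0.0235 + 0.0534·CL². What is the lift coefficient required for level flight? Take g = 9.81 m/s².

Weight W = mg = 251000 × 9.81 = 2.4623×10^6 N; in level flight L = W.
q = ½ρv² = ½ × 1.09 × 174² = 16500 Pa.
Required CL = L/(qS) = 2.4623×10^6/(16500·383) = 0.3896.

CL = 0.39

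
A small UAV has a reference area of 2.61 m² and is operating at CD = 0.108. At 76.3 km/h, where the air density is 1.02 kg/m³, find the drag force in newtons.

Convert speed: v = 76.3 km/h ÷ 3.6 = 21.19 m/s.
D = ½ρv²S·CD = ½ × 1.02 × 21.19² × 2.61 × 0.108 = 64.6 N

D = 64.6 N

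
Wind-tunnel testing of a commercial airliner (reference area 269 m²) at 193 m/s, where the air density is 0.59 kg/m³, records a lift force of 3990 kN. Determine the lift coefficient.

From L = ½ρv²S·CL, rearranging gives CL = 2L/(ρv²S).
CL = 2 × 3.99×10^6 / (0.59 × 193² × 269) = 1.35

CL = 1.35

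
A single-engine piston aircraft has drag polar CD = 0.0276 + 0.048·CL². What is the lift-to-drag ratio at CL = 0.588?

L/D = 13.3

CD = 0.0276 + 0.048 × 0.588² = 0.0442
L/D = CL/CD = 0.588 / 0.0442 = 13.3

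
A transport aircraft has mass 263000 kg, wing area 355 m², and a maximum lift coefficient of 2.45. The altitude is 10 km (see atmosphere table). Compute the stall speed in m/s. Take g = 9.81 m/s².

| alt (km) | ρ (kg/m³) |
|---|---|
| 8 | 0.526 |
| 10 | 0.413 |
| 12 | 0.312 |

At 10 km, from the table: ρ = 0.413 kg/m³.
Weight W = mg = 263000 × 9.81 = 2.58×10^6 N.
From L = ½ρV²S·CL,max = W: V_stall = √(2W/(ρSCL,max)) = √(2·2.58×10^6/(0.413·355·2.45))
V_stall = √14370 = 120 m/s

V_stall = 120 m/s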